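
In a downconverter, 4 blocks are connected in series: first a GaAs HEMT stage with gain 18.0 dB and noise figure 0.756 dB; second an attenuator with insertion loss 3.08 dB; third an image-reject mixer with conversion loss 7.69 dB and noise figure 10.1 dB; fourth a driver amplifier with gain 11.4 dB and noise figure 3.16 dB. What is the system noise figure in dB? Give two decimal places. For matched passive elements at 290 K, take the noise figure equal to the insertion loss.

2.32 dB

Convert to linear (a loss of L dB is a gain of −L dB): F_i = 10^(NF_i/10), G_i = 10^(G_i,dB/10)
  Stage 1: F_1 = 10^(0.756/10) = 1.190, G_1 = 10^(18.0/10) = 63.10
  Stage 2: F_2 = 10^(3.08/10) = 2.032, G_2 = 10^(−3.08/10) = 0.4920
  Stage 3: F_3 = 10^(10.1/10) = 10.23, G_3 = 10^(−7.69/10) = 0.1702
  Stage 4: F_4 = 10^(3.16/10) = 2.070, G_4 = 10^(11.4/10) = 13.80
Friis cascade:
  F = 1.190 + (2.032 − 1)/63.10 + (10.23 − 1)/31.05 + (2.070 − 1)/5.284 = 1.706
NF = 10 log₁₀(1.706) = 2.32 dB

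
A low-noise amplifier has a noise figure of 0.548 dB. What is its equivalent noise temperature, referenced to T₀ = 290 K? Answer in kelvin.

F = 10^(0.548/10) = 1.13449
T_e = (F − 1)·T₀ = (1.13449 − 1) × 290 = 39.0 K

39.0 K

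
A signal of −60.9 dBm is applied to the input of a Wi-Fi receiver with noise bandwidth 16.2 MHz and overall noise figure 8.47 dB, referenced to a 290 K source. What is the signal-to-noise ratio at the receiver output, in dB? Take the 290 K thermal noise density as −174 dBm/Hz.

Noise floor: N = −174 + 10 log₁₀(B) + NF
10 log₁₀(1.62×10⁷) = 72.1 dB
N = −174 + 72.1 + 8.47 = −93.43 dBm
SNR = P_sig − N = −60.9 − (−93.43) = 32.53 dB → 32.5 dB

32.5 dB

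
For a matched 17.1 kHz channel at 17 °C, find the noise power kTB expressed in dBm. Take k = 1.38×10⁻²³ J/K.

T = 17 °C + 273.15 = 290.15 K
P_n = kTB = 1.38×10⁻²³ × 290.15 × 1.71×10⁴ = 6.85×10⁻¹⁷ W
In dBm: 10 log₁₀(6.85×10⁻¹⁷ / 10⁻³) = −131.6 dBm

−131.6 dBm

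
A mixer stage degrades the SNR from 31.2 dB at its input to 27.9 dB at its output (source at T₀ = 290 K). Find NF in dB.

NF (dB) = SNR_in(dB) − SNR_out(dB) when the source is at T₀
NF = 31.2 − 27.9 = 3.3 dB

3.3 dB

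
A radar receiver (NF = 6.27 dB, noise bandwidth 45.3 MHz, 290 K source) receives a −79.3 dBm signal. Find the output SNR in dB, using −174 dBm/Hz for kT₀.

11.9 dB

Noise floor: N = −174 + 10 log₁₀(B) + NF
10 log₁₀(4.53×10⁷) = 76.56 dB
N = −174 + 76.56 + 6.27 = −91.17 dBm
SNR = P_sig − N = −79.3 − (−91.17) = 11.87 dB → 11.9 dB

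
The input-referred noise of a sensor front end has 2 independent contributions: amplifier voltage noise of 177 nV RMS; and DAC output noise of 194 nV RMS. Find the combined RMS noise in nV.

263 nV

Uncorrelated sources add in power (mean-square): V_tot = √(ΣV_i²)
V_tot = √[(1.77×10⁻⁷)² + (1.94×10⁻⁷)²] = 2.63×10⁻⁷ V = 263 nV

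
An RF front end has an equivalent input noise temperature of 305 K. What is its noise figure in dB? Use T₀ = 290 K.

3.12 dB

F = 1 + T_e/T₀ = 1 + 305/290 = 2.05172
NF = 10 log₁₀(2.05172) = 3.12 dB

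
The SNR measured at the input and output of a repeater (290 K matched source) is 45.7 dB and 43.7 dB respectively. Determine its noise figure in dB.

2.0 dB

NF (dB) = SNR_in(dB) − SNR_out(dB) when the source is at T₀
NF = 45.7 − 43.7 = 2.0 dB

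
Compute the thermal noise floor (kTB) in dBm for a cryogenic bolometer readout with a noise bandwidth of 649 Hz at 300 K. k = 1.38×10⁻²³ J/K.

−145.7 dBm

P_n = kTB = 1.38×10⁻²³ × 300 × 6.49×10² = 2.69×10⁻¹⁸ W
In dBm: 10 log₁₀(2.69×10⁻¹⁸ / 10⁻³) = −145.7 dBm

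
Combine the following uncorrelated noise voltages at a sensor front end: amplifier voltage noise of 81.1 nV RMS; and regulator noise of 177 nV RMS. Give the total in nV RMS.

Uncorrelated sources add in power (mean-square): V_tot = √(ΣV_i²)
V_tot = √[(8.11×10⁻⁸)² + (1.77×10⁻⁷)²] = 1.95×10⁻⁷ V = 195 nV

195 nV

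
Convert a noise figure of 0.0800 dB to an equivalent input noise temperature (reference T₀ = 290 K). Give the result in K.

F = 10^(0.0800/10) = 1.01859
T_e = (F − 1)·T₀ = (1.01859 − 1) × 290 = 5.39 K

5.39 K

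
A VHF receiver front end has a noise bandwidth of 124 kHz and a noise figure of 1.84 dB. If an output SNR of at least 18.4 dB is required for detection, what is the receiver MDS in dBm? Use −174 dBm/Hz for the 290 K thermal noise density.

Sensitivity = −174 + 10 log₁₀(B) + NF + SNR_min
= −174 + 50.93 + 1.84 + 18.4
= −102.83 dBm → −102.8 dBm

−102.8 dBm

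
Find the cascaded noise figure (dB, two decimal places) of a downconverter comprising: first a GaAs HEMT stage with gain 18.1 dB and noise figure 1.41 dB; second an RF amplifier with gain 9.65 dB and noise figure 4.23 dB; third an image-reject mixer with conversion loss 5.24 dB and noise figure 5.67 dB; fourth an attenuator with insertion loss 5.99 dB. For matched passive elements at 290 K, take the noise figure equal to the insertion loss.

1.55 dB

Convert to linear (a loss of L dB is a gain of −L dB): F_i = 10^(NF_i/10), G_i = 10^(G_i,dB/10)
  Stage 1: F_1 = 10^(1.41/10) = 1.384, G_1 = 10^(18.1/10) = 64.57
  Stage 2: F_2 = 10^(4.23/10) = 2.649, G_2 = 10^(9.65/10) = 9.226
  Stage 3: F_3 = 10^(5.67/10) = 3.690, G_3 = 10^(−5.24/10) = 0.2992
  Stage 4: F_4 = 10^(5.99/10) = 3.972, G_4 = 10^(−5.99/10) = 0.2518
Friis cascade:
  F = 1.384 + (2.649 − 1)/64.57 + (3.690 − 1)/595.7 + (3.972 − 1)/178.2 = 1.430
NF = 10 log₁₀(1.430) = 1.55 dB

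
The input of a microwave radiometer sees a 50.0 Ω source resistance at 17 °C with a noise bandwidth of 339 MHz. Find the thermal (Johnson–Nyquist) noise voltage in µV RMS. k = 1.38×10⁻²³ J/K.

16.5 µV

T = 17 °C + 273.15 = 290.15 K
V_n = √(4kTRB)
4kTRB = 4 × 1.38×10⁻²³ × 290.15 × 5.00×10¹ × 3.39×10⁸ = 2.71×10⁻¹⁰ V²
V_n = √(2.71×10⁻¹⁰) = 1.65×10⁻⁵ V = 16.5 µV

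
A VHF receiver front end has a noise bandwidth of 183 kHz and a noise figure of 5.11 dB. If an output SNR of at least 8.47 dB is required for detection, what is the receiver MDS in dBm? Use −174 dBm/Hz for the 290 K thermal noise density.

−107.8 dBm

Sensitivity = −174 + 10 log₁₀(B) + NF + SNR_min
= −174 + 52.62 + 5.11 + 8.47
= −107.80 dBm → −107.8 dBm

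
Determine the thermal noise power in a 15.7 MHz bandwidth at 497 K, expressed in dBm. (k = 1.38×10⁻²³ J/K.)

−99.7 dBm

P_n = kTB = 1.38×10⁻²³ × 497 × 1.57×10⁷ = 1.08×10⁻¹³ W
In dBm: 10 log₁₀(1.08×10⁻¹³ / 10⁻³) = −99.7 dBm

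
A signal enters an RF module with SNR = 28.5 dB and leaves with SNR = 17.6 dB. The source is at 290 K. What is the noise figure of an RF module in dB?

NF (dB) = SNR_in(dB) − SNR_out(dB) when the source is at T₀
NF = 28.5 − 17.6 = 10.9 dB

10.9 dB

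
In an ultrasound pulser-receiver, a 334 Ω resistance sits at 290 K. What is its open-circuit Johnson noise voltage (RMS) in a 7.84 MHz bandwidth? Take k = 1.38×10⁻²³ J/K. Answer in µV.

6.47 µV

V_n = √(4kTRB)
4kTRB = 4 × 1.38×10⁻²³ × 290 × 3.34×10² × 7.84×10⁶ = 4.19×10⁻¹¹ V²
V_n = √(4.19×10⁻¹¹) = 6.47×10⁻⁶ V = 6.47 µV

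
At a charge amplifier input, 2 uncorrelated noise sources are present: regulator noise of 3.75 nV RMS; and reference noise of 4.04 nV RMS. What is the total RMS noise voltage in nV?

5.51 nV

Uncorrelated sources add in power (mean-square): V_tot = √(ΣV_i²)
V_tot = √[(3.75×10⁻⁹)² + (4.04×10⁻⁹)²] = 5.51×10⁻⁹ V = 5.51 nV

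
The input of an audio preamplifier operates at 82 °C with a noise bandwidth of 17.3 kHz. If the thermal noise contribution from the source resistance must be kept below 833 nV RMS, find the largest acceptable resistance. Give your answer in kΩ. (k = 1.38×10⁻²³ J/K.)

2.05 kΩ

T = 82 °C + 273.15 = 355.15 K
Johnson–Nyquist: V_n = √(4kTRB) ⇒ R = V_n² / (4kTB)
4kTB = 4 × 1.38×10⁻²³ × 355.15 × 1.73×10⁴ = 3.39×10⁻¹⁶
R = (8.33×10⁻⁷)² / 3.39×10⁻¹⁶ = 2.05×10³ Ω = 2.05 kΩ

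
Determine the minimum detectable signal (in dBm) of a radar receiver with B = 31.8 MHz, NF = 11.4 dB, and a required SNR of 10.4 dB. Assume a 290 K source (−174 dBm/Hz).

−77.2 dBm

Sensitivity = −174 + 10 log₁₀(B) + NF + SNR_min
= −174 + 75.02 + 11.4 + 10.4
= −77.18 dBm → −77.2 dBm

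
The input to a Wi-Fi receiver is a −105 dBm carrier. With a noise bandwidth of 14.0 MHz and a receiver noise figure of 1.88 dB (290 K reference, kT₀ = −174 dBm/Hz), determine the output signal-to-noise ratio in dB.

−4.3 dB

Noise floor: N = −174 + 10 log₁₀(B) + NF
10 log₁₀(1.40×10⁷) = 71.46 dB
N = −174 + 71.46 + 1.88 = −100.66 dBm
SNR = P_sig − N = −105 − (−100.66) = −4.34 dB → −4.3 dB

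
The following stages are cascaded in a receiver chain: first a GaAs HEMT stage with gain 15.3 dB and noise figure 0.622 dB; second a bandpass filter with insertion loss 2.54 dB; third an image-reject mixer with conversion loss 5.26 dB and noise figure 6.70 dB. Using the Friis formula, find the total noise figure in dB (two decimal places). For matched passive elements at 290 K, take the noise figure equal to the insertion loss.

Convert to linear (a loss of L dB is a gain of −L dB): F_i = 10^(NF_i/10), G_i = 10^(G_i,dB/10)
  Stage 1: F_1 = 10^(0.622/10) = 1.154, G_1 = 10^(15.3/10) = 33.88
  Stage 2: F_2 = 10^(2.54/10) = 1.795, G_2 = 10^(−2.54/10) = 0.5572
  Stage 3: F_3 = 10^(6.70/10) = 4.677, G_3 = 10^(−5.26/10) = 0.2979
Friis cascade:
  F = 1.154 + (1.795 − 1)/33.88 + (4.677 − 1)/18.88 = 1.372
NF = 10 log₁₀(1.372) = 1.37 dB

1.37 dB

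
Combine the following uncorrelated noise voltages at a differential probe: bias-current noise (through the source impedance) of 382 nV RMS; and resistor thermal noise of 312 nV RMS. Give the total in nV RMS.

Uncorrelated sources add in power (mean-square): V_tot = √(ΣV_i²)
V_tot = √[(3.82×10⁻⁷)² + (3.12×10⁻⁷)²] = 4.93×10⁻⁷ V = 493 nV

493 nV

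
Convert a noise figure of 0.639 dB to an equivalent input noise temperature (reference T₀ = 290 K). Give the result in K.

F = 10^(0.639/10) = 1.15851
T_e = (F − 1)·T₀ = (1.15851 − 1) × 290 = 46.0 K

46.0 K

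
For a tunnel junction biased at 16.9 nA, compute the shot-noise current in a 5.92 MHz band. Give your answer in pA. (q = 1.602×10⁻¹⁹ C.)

I_n = √(2qI·B)
2qI·B = 2 × 1.602×10⁻¹⁹ × 1.69×10⁻⁸ × 5.92×10⁶ = 3.21×10⁻²⁰ A²
I_n = √(3.21×10⁻²⁰) = 1.79×10⁻¹⁰ A = 179 pA

179 pA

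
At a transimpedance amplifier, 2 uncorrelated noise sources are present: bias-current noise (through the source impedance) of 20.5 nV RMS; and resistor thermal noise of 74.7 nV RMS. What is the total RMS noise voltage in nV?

77.5 nV

Uncorrelated sources add in power (mean-square): V_tot = √(ΣV_i²)
V_tot = √[(2.05×10⁻⁸)² + (7.47×10⁻⁸)²] = 7.75×10⁻⁸ V = 77.5 nV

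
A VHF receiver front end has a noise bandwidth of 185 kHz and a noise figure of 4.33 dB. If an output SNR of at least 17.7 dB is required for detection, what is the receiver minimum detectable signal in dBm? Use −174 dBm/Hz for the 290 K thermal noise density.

−99.3 dBm

Sensitivity = −174 + 10 log₁₀(B) + NF + SNR_min
= −174 + 52.67 + 4.33 + 17.7
= −99.30 dBm → −99.3 dBm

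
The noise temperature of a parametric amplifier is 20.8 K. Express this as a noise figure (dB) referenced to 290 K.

0.301 dB

F = 1 + T_e/T₀ = 1 + 20.8/290 = 1.07172
NF = 10 log₁₀(1.07172) = 0.301 dB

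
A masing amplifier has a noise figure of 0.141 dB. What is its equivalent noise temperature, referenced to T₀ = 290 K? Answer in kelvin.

9.57 K

F = 10^(0.141/10) = 1.033
T_e = (F − 1)·T₀ = (1.033 − 1) × 290 = 9.57 K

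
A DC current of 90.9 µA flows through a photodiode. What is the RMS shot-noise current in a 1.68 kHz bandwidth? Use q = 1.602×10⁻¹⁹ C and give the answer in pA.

I_n = √(2qI·B)
2qI·B = 2 × 1.602×10⁻¹⁹ × 9.09×10⁻⁵ × 1.68×10³ = 4.89×10⁻²⁰ A²
I_n = √(4.89×10⁻²⁰) = 2.21×10⁻¹⁰ A = 221 pA

221 pA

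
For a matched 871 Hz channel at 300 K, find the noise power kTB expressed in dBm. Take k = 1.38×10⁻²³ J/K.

−144.4 dBm

P_n = kTB = 1.38×10⁻²³ × 300 × 8.71×10² = 3.61×10⁻¹⁸ W
In dBm: 10 log₁₀(3.61×10⁻¹⁸ / 10⁻³) = −144.4 dBm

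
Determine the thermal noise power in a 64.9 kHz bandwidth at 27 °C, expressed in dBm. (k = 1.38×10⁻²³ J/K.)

−125.7 dBm

T = 27 °C + 273.15 = 300.15 K
P_n = kTB = 1.38×10⁻²³ × 300.15 × 6.49×10⁴ = 2.69×10⁻¹⁶ W
In dBm: 10 log₁₀(2.69×10⁻¹⁶ / 10⁻³) = −125.7 dBm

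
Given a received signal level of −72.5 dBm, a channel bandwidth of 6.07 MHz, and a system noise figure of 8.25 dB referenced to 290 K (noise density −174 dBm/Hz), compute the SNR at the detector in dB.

25.4 dB

Noise floor: N = −174 + 10 log₁₀(B) + NF
10 log₁₀(6.07×10⁶) = 67.83 dB
N = −174 + 67.83 + 8.25 = −97.92 dBm
SNR = P_sig − N = −72.5 − (−97.92) = 25.42 dB → 25.4 dB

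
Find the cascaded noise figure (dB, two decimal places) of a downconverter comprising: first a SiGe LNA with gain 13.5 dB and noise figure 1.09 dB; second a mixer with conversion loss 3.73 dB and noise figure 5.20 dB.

Convert to linear (a loss of L dB is a gain of −L dB): F_i = 10^(NF_i/10), G_i = 10^(G_i,dB/10)
  Stage 1: F_1 = 10^(1.09/10) = 1.285, G_1 = 10^(13.5/10) = 22.39
  Stage 2: F_2 = 10^(5.20/10) = 3.311, G_2 = 10^(−3.73/10) = 0.4236
Friis cascade:
  F = 1.285 + (3.311 − 1)/22.39 = 1.389
NF = 10 log₁₀(1.389) = 1.43 dB

1.43 dB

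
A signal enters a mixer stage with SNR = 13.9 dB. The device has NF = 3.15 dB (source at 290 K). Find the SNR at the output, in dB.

By definition F = SNR_in/SNR_out, so in dB: SNR_out = SNR_in − NF
SNR_out = 13.9 − 3.15 = 10.75 dB

10.75 dB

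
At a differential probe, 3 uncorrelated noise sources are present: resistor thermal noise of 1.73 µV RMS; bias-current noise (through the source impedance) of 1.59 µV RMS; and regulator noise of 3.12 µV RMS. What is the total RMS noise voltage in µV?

Uncorrelated sources add in power (mean-square): V_tot = √(ΣV_i²)
V_tot = √[(1.73×10⁻⁶)² + (1.59×10⁻⁶)² + (3.12×10⁻⁶)²] = 3.91×10⁻⁶ V = 3.91 µV

3.91 µV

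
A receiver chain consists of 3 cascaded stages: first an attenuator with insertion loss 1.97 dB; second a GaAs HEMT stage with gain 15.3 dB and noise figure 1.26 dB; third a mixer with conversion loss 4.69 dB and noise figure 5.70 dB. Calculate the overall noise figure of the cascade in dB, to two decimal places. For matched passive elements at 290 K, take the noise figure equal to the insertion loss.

3.48 dB

Convert to linear (a loss of L dB is a gain of −L dB): F_i = 10^(NF_i/10), G_i = 10^(G_i,dB/10)
  Stage 1: F_1 = 10^(1.97/10) = 1.574, G_1 = 10^(−1.97/10) = 0.6353
  Stage 2: F_2 = 10^(1.26/10) = 1.337, G_2 = 10^(15.3/10) = 33.88
  Stage 3: F_3 = 10^(5.70/10) = 3.715, G_3 = 10^(−4.69/10) = 0.3396
Friis cascade:
  F = 1.574 + (1.337 − 1)/0.6353 + (3.715 − 1)/21.53 = 2.230
NF = 10 log₁₀(2.230) = 3.48 dB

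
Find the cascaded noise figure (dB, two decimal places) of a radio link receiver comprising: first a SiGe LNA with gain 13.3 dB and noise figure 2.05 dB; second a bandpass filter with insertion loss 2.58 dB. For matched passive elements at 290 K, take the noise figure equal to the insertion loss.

2.15 dB

Convert to linear (a loss of L dB is a gain of −L dB): F_i = 10^(NF_i/10), G_i = 10^(G_i,dB/10)
  Stage 1: F_1 = 10^(2.05/10) = 1.603, G_1 = 10^(13.3/10) = 21.38
  Stage 2: F_2 = 10^(2.58/10) = 1.811, G_2 = 10^(−2.58/10) = 0.5521
Friis cascade:
  F = 1.603 + (1.811 − 1)/21.38 = 1.641
NF = 10 log₁₀(1.641) = 2.15 dB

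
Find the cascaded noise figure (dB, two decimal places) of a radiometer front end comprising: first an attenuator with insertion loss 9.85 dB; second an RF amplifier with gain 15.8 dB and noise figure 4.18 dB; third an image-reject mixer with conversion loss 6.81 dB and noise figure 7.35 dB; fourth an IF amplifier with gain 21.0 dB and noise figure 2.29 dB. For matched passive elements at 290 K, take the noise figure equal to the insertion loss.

Convert to linear (a loss of L dB is a gain of −L dB): F_i = 10^(NF_i/10), G_i = 10^(G_i,dB/10)
  Stage 1: F_1 = 10^(9.85/10) = 9.661, G_1 = 10^(−9.85/10) = 0.1035
  Stage 2: F_2 = 10^(4.18/10) = 2.618, G_2 = 10^(15.8/10) = 38.02
  Stage 3: F_3 = 10^(7.35/10) = 5.433, G_3 = 10^(−6.81/10) = 0.2084
  Stage 4: F_4 = 10^(2.29/10) = 1.694, G_4 = 10^(21.0/10) = 125.9
Friis cascade:
  F = 9.661 + (2.618 − 1)/0.1035 + (5.433 − 1)/3.936 + (1.694 − 1)/0.8204 = 27.27
NF = 10 log₁₀(27.27) = 14.36 dB

14.36 dB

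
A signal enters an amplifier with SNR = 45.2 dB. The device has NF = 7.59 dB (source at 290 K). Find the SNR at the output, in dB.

By definition F = SNR_in/SNR_out, so in dB: SNR_out = SNR_in − NF
SNR_out = 45.2 − 7.59 = 37.61 dB

37.61 dB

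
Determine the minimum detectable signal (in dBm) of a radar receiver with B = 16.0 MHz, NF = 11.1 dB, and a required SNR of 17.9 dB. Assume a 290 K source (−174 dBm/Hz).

−73.0 dBm

Sensitivity = −174 + 10 log₁₀(B) + NF + SNR_min
= −174 + 72.04 + 11.1 + 17.9
= −72.96 dBm → −73.0 dBm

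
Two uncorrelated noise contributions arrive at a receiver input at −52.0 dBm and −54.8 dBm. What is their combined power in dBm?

−50.2 dBm

Convert to linear, add, convert back:
P₁ = 6.31×10⁻⁹ W, P₂ = 3.31×10⁻⁹ W
P_tot = 9.62×10⁻⁹ W → 10 log₁₀(P_tot / 10⁻³) = −50.2 dBm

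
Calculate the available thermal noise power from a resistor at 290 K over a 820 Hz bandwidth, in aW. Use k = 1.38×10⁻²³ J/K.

P_n = kTB = 1.38×10⁻²³ × 290 × 8.20×10² = 3.28×10⁻¹⁸ W = 3.28 aW

3.28 aW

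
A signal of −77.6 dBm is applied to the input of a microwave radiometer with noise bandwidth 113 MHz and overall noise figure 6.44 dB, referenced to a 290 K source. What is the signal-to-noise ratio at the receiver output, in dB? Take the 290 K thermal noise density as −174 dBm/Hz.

9.4 dB

Noise floor: N = −174 + 10 log₁₀(B) + NF
10 log₁₀(1.13×10⁸) = 80.53 dB
N = −174 + 80.53 + 6.44 = −87.03 dBm
SNR = P_sig − N = −77.6 − (−87.03) = 9.43 dB → 9.4 dB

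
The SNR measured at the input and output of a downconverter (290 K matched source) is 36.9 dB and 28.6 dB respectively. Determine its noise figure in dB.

NF (dB) = SNR_in(dB) − SNR_out(dB) when the source is at T₀
NF = 36.9 − 28.6 = 8.3 dB

8.3 dB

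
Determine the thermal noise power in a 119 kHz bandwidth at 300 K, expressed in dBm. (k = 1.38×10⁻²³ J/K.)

P_n = kTB = 1.38×10⁻²³ × 300 × 1.19×10⁵ = 4.93×10⁻¹⁶ W
In dBm: 10 log₁₀(4.93×10⁻¹⁶ / 10⁻³) = −123.1 dBm

−123.1 dBm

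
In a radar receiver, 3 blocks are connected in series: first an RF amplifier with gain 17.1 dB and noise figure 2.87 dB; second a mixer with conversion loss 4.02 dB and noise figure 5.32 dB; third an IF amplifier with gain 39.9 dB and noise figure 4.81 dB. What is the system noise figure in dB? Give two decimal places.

3.19 dB

Convert to linear (a loss of L dB is a gain of −L dB): F_i = 10^(NF_i/10), G_i = 10^(G_i,dB/10)
  Stage 1: F_1 = 10^(2.87/10) = 1.936, G_1 = 10^(17.1/10) = 51.29
  Stage 2: F_2 = 10^(5.32/10) = 3.404, G_2 = 10^(−4.02/10) = 0.3963
  Stage 3: F_3 = 10^(4.81/10) = 3.027, G_3 = 10^(39.9/10) = 9772
Friis cascade:
  F = 1.936 + (3.404 − 1)/51.29 + (3.027 − 1)/20.32 = 2.083
NF = 10 log₁₀(2.083) = 3.19 dB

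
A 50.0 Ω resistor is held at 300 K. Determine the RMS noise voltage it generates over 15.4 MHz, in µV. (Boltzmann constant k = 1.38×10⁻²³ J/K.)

3.57 µV

V_n = √(4kTRB)
4kTRB = 4 × 1.38×10⁻²³ × 300 × 5.00×10¹ × 1.54×10⁷ = 1.28×10⁻¹¹ V²
V_n = √(1.28×10⁻¹¹) = 3.57×10⁻⁶ V = 3.57 µV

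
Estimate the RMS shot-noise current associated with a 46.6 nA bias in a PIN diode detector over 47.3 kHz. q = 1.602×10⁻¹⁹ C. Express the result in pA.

I_n = √(2qI·B)
2qI·B = 2 × 1.602×10⁻¹⁹ × 4.66×10⁻⁸ × 4.73×10⁴ = 7.06×10⁻²² A²
I_n = √(7.06×10⁻²²) = 2.66×10⁻¹¹ A = 26.6 pA

26.6 pA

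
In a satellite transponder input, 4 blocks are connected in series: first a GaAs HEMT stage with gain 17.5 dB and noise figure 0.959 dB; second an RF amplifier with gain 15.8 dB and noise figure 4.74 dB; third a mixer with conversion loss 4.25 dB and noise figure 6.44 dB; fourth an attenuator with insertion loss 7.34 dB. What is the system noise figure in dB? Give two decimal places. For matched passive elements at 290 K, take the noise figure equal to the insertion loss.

Convert to linear (a loss of L dB is a gain of −L dB): F_i = 10^(NF_i/10), G_i = 10^(G_i,dB/10)
  Stage 1: F_1 = 10^(0.959/10) = 1.247, G_1 = 10^(17.5/10) = 56.23
  Stage 2: F_2 = 10^(4.74/10) = 2.979, G_2 = 10^(15.8/10) = 38.02
  Stage 3: F_3 = 10^(6.44/10) = 4.406, G_3 = 10^(−4.25/10) = 0.3758
  Stage 4: F_4 = 10^(7.34/10) = 5.420, G_4 = 10^(−7.34/10) = 0.1845
Friis cascade:
  F = 1.247 + (2.979 − 1)/56.23 + (4.406 − 1)/2138 + (5.420 − 1)/803.5 = 1.289
NF = 10 log₁₀(1.289) = 1.10 dB

1.10 dB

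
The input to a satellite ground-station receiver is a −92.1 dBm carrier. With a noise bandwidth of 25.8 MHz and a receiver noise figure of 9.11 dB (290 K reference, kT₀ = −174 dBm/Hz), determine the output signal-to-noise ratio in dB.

−1.3 dB

Noise floor: N = −174 + 10 log₁₀(B) + NF
10 log₁₀(2.58×10⁷) = 74.12 dB
N = −174 + 74.12 + 9.11 = −90.77 dBm
SNR = P_sig − N = −92.1 − (−90.77) = −1.33 dB → −1.3 dB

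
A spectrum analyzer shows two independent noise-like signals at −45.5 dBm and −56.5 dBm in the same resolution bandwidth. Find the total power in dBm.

Convert to linear, add, convert back:
P₁ = 2.82×10⁻⁸ W, P₂ = 2.24×10⁻⁹ W
P_tot = 3.04×10⁻⁸ W → 10 log₁₀(P_tot / 10⁻³) = −45.2 dBm

−45.2 dBm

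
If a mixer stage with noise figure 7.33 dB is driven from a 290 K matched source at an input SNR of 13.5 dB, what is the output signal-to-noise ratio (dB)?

6.17 dB

By definition F = SNR_in/SNR_out, so in dB: SNR_out = SNR_in − NF
SNR_out = 13.5 − 7.33 = 6.17 dB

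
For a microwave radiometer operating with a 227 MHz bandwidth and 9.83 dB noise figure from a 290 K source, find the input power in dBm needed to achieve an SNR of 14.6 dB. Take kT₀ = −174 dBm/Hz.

−66.0 dBm

Sensitivity = −174 + 10 log₁₀(B) + NF + SNR_min
= −174 + 83.56 + 9.83 + 14.6
= −66.01 dBm → −66.0 dBm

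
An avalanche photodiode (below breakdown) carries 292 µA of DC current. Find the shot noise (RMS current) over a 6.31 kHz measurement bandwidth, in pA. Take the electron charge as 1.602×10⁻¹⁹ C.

I_n = √(2qI·B)
2qI·B = 2 × 1.602×10⁻¹⁹ × 2.92×10⁻⁴ × 6.31×10³ = 5.90×10⁻¹⁹ A²
I_n = √(5.90×10⁻¹⁹) = 7.68×10⁻¹⁰ A = 768 pA

768 pA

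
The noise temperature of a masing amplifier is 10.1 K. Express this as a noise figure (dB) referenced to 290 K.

0.149 dB

F = 1 + T_e/T₀ = 1 + 10.1/290 = 1.03483
NF = 10 log₁₀(1.03483) = 0.149 dB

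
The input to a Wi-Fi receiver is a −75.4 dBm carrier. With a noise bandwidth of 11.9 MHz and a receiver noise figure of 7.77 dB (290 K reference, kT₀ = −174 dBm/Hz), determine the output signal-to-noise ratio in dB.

Noise floor: N = −174 + 10 log₁₀(B) + NF
10 log₁₀(1.19×10⁷) = 70.76 dB
N = −174 + 70.76 + 7.77 = −95.47 dBm
SNR = P_sig − N = −75.4 − (−95.47) = 20.07 dB → 20.1 dB

20.1 dB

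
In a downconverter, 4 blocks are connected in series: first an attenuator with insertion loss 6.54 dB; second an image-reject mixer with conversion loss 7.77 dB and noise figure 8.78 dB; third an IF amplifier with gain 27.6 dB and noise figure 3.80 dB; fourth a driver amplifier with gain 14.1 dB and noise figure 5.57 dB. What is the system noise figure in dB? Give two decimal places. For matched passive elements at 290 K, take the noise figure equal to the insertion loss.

Convert to linear (a loss of L dB is a gain of −L dB): F_i = 10^(NF_i/10), G_i = 10^(G_i,dB/10)
  Stage 1: F_1 = 10^(6.54/10) = 4.508, G_1 = 10^(−6.54/10) = 0.2218
  Stage 2: F_2 = 10^(8.78/10) = 7.551, G_2 = 10^(−7.77/10) = 0.1671
  Stage 3: F_3 = 10^(3.80/10) = 2.399, G_3 = 10^(27.6/10) = 575.4
  Stage 4: F_4 = 10^(5.57/10) = 3.606, G_4 = 10^(14.1/10) = 25.70
Friis cascade:
  F = 4.508 + (7.551 − 1)/0.2218 + (2.399 − 1)/0.03707 + (3.606 − 1)/21.33 = 71.90
NF = 10 log₁₀(71.90) = 18.57 dB

18.57 dB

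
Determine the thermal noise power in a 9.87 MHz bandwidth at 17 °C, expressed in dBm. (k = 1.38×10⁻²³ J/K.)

−104.0 dBm

T = 17 °C + 273.15 = 290.15 K
P_n = kTB = 1.38×10⁻²³ × 290.15 × 9.87×10⁶ = 3.95×10⁻¹⁴ W
In dBm: 10 log₁₀(3.95×10⁻¹⁴ / 10⁻³) = −104.0 dBm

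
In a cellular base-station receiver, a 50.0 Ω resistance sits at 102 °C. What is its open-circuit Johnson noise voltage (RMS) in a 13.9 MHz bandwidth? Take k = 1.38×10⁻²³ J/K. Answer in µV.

T = 102 °C + 273.15 = 375.15 K
V_n = √(4kTRB)
4kTRB = 4 × 1.38×10⁻²³ × 375.15 × 5.00×10¹ × 1.39×10⁷ = 1.44×10⁻¹¹ V²
V_n = √(1.44×10⁻¹¹) = 3.79×10⁻⁶ V = 3.79 µV

3.79 µV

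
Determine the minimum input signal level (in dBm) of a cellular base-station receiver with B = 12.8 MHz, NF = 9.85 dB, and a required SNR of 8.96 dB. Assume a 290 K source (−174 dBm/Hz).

Sensitivity = −174 + 10 log₁₀(B) + NF + SNR_min
= −174 + 71.07 + 9.85 + 8.96
= −84.12 dBm → −84.1 dBm

−84.1 dBm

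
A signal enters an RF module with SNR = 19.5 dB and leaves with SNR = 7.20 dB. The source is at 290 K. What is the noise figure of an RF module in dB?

12.30 dB

NF (dB) = SNR_in(dB) − SNR_out(dB) when the source is at T₀
NF = 19.5 − 7.20 = 12.30 dB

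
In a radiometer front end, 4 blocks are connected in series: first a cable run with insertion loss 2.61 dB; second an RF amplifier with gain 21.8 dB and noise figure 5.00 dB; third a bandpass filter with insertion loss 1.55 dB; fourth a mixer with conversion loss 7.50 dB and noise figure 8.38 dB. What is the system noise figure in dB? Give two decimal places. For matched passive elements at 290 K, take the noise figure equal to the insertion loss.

7.69 dB

Convert to linear (a loss of L dB is a gain of −L dB): F_i = 10^(NF_i/10), G_i = 10^(G_i,dB/10)
  Stage 1: F_1 = 10^(2.61/10) = 1.824, G_1 = 10^(−2.61/10) = 0.5483
  Stage 2: F_2 = 10^(5.00/10) = 3.162, G_2 = 10^(21.8/10) = 151.4
  Stage 3: F_3 = 10^(1.55/10) = 1.429, G_3 = 10^(−1.55/10) = 0.6998
  Stage 4: F_4 = 10^(8.38/10) = 6.887, G_4 = 10^(−7.50/10) = 0.1778
Friis cascade:
  F = 1.824 + (3.162 − 1)/0.5483 + (1.429 − 1)/82.99 + (6.887 − 1)/58.08 = 5.874
NF = 10 log₁₀(5.874) = 7.69 dB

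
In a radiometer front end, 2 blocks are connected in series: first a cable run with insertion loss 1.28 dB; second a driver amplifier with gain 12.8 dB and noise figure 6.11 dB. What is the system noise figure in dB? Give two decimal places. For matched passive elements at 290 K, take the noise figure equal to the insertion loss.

7.39 dB

Convert to linear (a loss of L dB is a gain of −L dB): F_i = 10^(NF_i/10), G_i = 10^(G_i,dB/10)
  Stage 1: F_1 = 10^(1.28/10) = 1.343, G_1 = 10^(−1.28/10) = 0.7447
  Stage 2: F_2 = 10^(6.11/10) = 4.083, G_2 = 10^(12.8/10) = 19.05
Friis cascade:
  F = 1.343 + (4.083 − 1)/0.7447 = 5.483
NF = 10 log₁₀(5.483) = 7.39 dB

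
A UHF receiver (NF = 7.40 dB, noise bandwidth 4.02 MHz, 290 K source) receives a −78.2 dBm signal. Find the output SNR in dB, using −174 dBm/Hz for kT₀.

Noise floor: N = −174 + 10 log₁₀(B) + NF
10 log₁₀(4.02×10⁶) = 66.04 dB
N = −174 + 66.04 + 7.40 = −100.56 dBm
SNR = P_sig − N = −78.2 − (−100.56) = 22.36 dB → 22.4 dB

22.4 dB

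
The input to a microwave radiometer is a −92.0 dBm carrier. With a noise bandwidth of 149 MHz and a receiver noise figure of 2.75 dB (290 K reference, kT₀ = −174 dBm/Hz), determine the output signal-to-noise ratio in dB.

−2.5 dB

Noise floor: N = −174 + 10 log₁₀(B) + NF
10 log₁₀(1.49×10⁸) = 81.73 dB
N = −174 + 81.73 + 2.75 = −89.52 dBm
SNR = P_sig − N = −92.0 − (−89.52) = −2.48 dB → −2.5 dB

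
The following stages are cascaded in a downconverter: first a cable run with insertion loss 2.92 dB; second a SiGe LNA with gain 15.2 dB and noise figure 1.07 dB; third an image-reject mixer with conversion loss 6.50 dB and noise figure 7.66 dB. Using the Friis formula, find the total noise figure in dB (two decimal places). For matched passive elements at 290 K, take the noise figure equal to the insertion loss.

4.46 dB

Convert to linear (a loss of L dB is a gain of −L dB): F_i = 10^(NF_i/10), G_i = 10^(G_i,dB/10)
  Stage 1: F_1 = 10^(2.92/10) = 1.959, G_1 = 10^(−2.92/10) = 0.5105
  Stage 2: F_2 = 10^(1.07/10) = 1.279, G_2 = 10^(15.2/10) = 33.11
  Stage 3: F_3 = 10^(7.66/10) = 5.834, G_3 = 10^(−6.50/10) = 0.2239
Friis cascade:
  F = 1.959 + (1.279 − 1)/0.5105 + (5.834 − 1)/16.90 = 2.792
NF = 10 log₁₀(2.792) = 4.46 dB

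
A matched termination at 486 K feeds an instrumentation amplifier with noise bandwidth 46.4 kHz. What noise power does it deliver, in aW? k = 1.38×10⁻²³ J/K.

311 aW

P_n = kTB = 1.38×10⁻²³ × 486 × 4.64×10⁴ = 3.11×10⁻¹⁶ W = 311 aW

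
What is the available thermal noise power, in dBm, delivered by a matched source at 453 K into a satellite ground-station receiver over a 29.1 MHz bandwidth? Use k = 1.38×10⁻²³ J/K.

P_n = kTB = 1.38×10⁻²³ × 453 × 2.91×10⁷ = 1.82×10⁻¹³ W
In dBm: 10 log₁₀(1.82×10⁻¹³ / 10⁻³) = −97.4 dBm

−97.4 dBm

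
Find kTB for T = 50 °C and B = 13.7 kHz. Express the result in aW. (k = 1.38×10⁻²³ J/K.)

61.1 aW

T = 50 °C + 273.15 = 323.15 K
P_n = kTB = 1.38×10⁻²³ × 323.15 × 1.37×10⁴ = 6.11×10⁻¹⁷ W = 61.1 aW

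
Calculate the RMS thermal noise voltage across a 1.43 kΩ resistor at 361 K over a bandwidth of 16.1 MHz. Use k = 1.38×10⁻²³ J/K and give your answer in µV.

21.4 µV

V_n = √(4kTRB)
4kTRB = 4 × 1.38×10⁻²³ × 361 × 1.43×10³ × 1.61×10⁷ = 4.59×10⁻¹⁰ V²
V_n = √(4.59×10⁻¹⁰) = 2.14×10⁻⁵ V = 21.4 µV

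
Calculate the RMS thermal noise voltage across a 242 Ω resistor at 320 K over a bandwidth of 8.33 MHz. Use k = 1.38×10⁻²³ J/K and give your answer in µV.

V_n = √(4kTRB)
4kTRB = 4 × 1.38×10⁻²³ × 320 × 2.42×10² × 8.33×10⁶ = 3.56×10⁻¹¹ V²
V_n = √(3.56×10⁻¹¹) = 5.97×10⁻⁶ V = 5.97 µV

5.97 µV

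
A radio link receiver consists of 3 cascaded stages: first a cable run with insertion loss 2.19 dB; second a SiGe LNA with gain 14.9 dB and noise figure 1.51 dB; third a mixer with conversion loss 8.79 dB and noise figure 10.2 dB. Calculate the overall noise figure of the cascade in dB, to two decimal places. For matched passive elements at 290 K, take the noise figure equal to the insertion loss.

4.55 dB

Convert to linear (a loss of L dB is a gain of −L dB): F_i = 10^(NF_i/10), G_i = 10^(G_i,dB/10)
  Stage 1: F_1 = 10^(2.19/10) = 1.656, G_1 = 10^(−2.19/10) = 0.6039
  Stage 2: F_2 = 10^(1.51/10) = 1.416, G_2 = 10^(14.9/10) = 30.90
  Stage 3: F_3 = 10^(10.2/10) = 10.47, G_3 = 10^(−8.79/10) = 0.1321
Friis cascade:
  F = 1.656 + (1.416 − 1)/0.6039 + (10.47 − 1)/18.66 = 2.852
NF = 10 log₁₀(2.852) = 4.55 dB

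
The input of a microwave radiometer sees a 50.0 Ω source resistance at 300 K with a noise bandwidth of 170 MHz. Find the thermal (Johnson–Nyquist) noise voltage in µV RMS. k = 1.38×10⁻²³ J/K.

11.9 µV

V_n = √(4kTRB)
4kTRB = 4 × 1.38×10⁻²³ × 300 × 5.00×10¹ × 1.70×10⁸ = 1.41×10⁻¹⁰ V²
V_n = √(1.41×10⁻¹⁰) = 1.19×10⁻⁵ V = 11.9 µV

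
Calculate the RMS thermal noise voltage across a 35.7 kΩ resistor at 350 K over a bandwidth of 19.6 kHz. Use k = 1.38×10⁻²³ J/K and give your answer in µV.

3.68 µV

V_n = √(4kTRB)
4kTRB = 4 × 1.38×10⁻²³ × 350 × 3.57×10⁴ × 1.96×10⁴ = 1.35×10⁻¹¹ V²
V_n = √(1.35×10⁻¹¹) = 3.68×10⁻⁶ V = 3.68 µV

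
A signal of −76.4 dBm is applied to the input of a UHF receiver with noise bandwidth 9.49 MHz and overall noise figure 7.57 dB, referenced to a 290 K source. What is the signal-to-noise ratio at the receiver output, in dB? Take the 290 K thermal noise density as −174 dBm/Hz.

20.3 dB

Noise floor: N = −174 + 10 log₁₀(B) + NF
10 log₁₀(9.49×10⁶) = 69.77 dB
N = −174 + 69.77 + 7.57 = −96.66 dBm
SNR = P_sig − N = −76.4 − (−96.66) = 20.26 dB → 20.3 dB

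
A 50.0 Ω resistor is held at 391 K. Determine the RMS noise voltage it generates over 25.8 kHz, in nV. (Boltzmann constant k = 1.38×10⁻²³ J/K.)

167 nV

V_n = √(4kTRB)
4kTRB = 4 × 1.38×10⁻²³ × 391 × 5.00×10¹ × 2.58×10⁴ = 2.78×10⁻¹⁴ V²
V_n = √(2.78×10⁻¹⁴) = 1.67×10⁻⁷ V = 167 nV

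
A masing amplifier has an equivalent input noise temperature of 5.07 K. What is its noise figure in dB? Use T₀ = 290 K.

0.075 dB

F = 1 + T_e/T₀ = 1 + 5.07/290 = 1.01748
NF = 10 log₁₀(1.01748) = 0.075 dB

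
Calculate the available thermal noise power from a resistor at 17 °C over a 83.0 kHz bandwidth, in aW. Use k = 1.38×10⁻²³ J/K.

T = 17 °C + 273.15 = 290.15 K
P_n = kTB = 1.38×10⁻²³ × 290.15 × 8.30×10⁴ = 3.32×10⁻¹⁶ W = 332 aW

332 aW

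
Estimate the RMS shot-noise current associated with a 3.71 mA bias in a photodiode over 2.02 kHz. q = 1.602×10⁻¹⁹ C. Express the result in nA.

I_n = √(2qI·B)
2qI·B = 2 × 1.602×10⁻¹⁹ × 3.71×10⁻³ × 2.02×10³ = 2.40×10⁻¹⁸ A²
I_n = √(2.40×10⁻¹⁸) = 1.55×10⁻⁹ A = 1.55 nA

1.55 nA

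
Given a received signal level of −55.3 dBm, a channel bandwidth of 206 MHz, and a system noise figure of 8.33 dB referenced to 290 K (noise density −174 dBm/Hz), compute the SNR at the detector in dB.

27.2 dB

Noise floor: N = −174 + 10 log₁₀(B) + NF
10 log₁₀(2.06×10⁸) = 83.14 dB
N = −174 + 83.14 + 8.33 = −82.53 dBm
SNR = P_sig − N = −55.3 − (−82.53) = 27.23 dB → 27.2 dB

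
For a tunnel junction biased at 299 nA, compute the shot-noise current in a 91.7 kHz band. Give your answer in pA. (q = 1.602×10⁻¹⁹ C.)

I_n = √(2qI·B)
2qI·B = 2 × 1.602×10⁻¹⁹ × 2.99×10⁻⁷ × 9.17×10⁴ = 8.78×10⁻²¹ A²
I_n = √(8.78×10⁻²¹) = 9.37×10⁻¹¹ A = 93.7 pA

93.7 pA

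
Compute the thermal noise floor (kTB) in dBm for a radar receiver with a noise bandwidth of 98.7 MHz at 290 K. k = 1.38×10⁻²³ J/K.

P_n = kTB = 1.38×10⁻²³ × 290 × 9.87×10⁷ = 3.95×10⁻¹³ W
In dBm: 10 log₁₀(3.95×10⁻¹³ / 10⁻³) = −94.0 dBm

−94.0 dBm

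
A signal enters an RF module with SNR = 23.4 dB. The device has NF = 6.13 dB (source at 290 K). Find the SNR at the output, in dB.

By definition F = SNR_in/SNR_out, so in dB: SNR_out = SNR_in − NF
SNR_out = 23.4 − 6.13 = 17.27 dB

17.27 dB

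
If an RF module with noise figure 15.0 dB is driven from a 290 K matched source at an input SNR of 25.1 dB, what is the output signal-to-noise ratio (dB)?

By definition F = SNR_in/SNR_out, so in dB: SNR_out = SNR_in − NF
SNR_out = 25.1 − 15.0 = 10.1 dB

10.1 dB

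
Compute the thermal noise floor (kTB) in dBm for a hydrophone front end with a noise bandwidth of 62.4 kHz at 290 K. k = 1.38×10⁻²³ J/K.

−126.0 dBm

P_n = kTB = 1.38×10⁻²³ × 290 × 6.24×10⁴ = 2.50×10⁻¹⁶ W
In dBm: 10 log₁₀(2.50×10⁻¹⁶ / 10⁻³) = −126.0 dBm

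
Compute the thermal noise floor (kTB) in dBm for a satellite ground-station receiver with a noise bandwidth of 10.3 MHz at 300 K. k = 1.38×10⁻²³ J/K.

−103.7 dBm

P_n = kTB = 1.38×10⁻²³ × 300 × 1.03×10⁷ = 4.26×10⁻¹⁴ W
In dBm: 10 log₁₀(4.26×10⁻¹⁴ / 10⁻³) = −103.7 dBm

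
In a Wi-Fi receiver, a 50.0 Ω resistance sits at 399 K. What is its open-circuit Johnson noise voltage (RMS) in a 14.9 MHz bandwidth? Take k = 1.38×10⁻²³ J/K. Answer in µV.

V_n = √(4kTRB)
4kTRB = 4 × 1.38×10⁻²³ × 399 × 5.00×10¹ × 1.49×10⁷ = 1.64×10⁻¹¹ V²
V_n = √(1.64×10⁻¹¹) = 4.05×10⁻⁶ V = 4.05 µV

4.05 µV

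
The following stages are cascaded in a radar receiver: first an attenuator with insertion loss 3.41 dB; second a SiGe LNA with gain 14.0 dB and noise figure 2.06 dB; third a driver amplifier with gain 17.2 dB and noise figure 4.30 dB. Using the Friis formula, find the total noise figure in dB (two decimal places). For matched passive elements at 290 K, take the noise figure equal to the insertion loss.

5.65 dB

Convert to linear (a loss of L dB is a gain of −L dB): F_i = 10^(NF_i/10), G_i = 10^(G_i,dB/10)
  Stage 1: F_1 = 10^(3.41/10) = 2.193, G_1 = 10^(−3.41/10) = 0.4560
  Stage 2: F_2 = 10^(2.06/10) = 1.607, G_2 = 10^(14.0/10) = 25.12
  Stage 3: F_3 = 10^(4.30/10) = 2.692, G_3 = 10^(17.2/10) = 52.48
Friis cascade:
  F = 2.193 + (1.607 − 1)/0.4560 + (2.692 − 1)/11.46 = 3.671
NF = 10 log₁₀(3.671) = 5.65 dB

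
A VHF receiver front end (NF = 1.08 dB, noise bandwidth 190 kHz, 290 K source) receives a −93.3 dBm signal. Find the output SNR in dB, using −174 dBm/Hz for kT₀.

Noise floor: N = −174 + 10 log₁₀(B) + NF
10 log₁₀(1.90×10⁵) = 52.79 dB
N = −174 + 52.79 + 1.08 = −120.13 dBm
SNR = P_sig − N = −93.3 − (−120.13) = 26.83 dB → 26.8 dB

26.8 dB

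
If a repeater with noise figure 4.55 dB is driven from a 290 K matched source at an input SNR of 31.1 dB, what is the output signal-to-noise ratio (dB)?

26.55 dB

By definition F = SNR_in/SNR_out, so in dB: SNR_out = SNR_in − NF
SNR_out = 31.1 − 4.55 = 26.55 dB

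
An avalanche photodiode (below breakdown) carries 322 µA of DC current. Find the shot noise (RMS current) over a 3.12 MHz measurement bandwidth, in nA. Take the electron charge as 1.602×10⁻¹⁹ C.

I_n = √(2qI·B)
2qI·B = 2 × 1.602×10⁻¹⁹ × 3.22×10⁻⁴ × 3.12×10⁶ = 3.22×10⁻¹⁶ A²
I_n = √(3.22×10⁻¹⁶) = 1.79×10⁻⁸ A = 17.9 nA

17.9 nA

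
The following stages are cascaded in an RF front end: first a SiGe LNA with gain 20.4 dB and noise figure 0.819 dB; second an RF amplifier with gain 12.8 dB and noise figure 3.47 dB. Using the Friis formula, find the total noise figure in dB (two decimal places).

Convert to linear (a loss of L dB is a gain of −L dB): F_i = 10^(NF_i/10), G_i = 10^(G_i,dB/10)
  Stage 1: F_1 = 10^(0.819/10) = 1.208, G_1 = 10^(20.4/10) = 109.6
  Stage 2: F_2 = 10^(3.47/10) = 2.223, G_2 = 10^(12.8/10) = 19.05
Friis cascade:
  F = 1.208 + (2.223 − 1)/109.6 = 1.219
NF = 10 log₁₀(1.219) = 0.86 dB

0.86 dB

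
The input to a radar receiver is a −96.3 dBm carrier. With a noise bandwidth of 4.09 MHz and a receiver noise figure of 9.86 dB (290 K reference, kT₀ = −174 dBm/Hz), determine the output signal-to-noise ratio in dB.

1.7 dB

Noise floor: N = −174 + 10 log₁₀(B) + NF
10 log₁₀(4.09×10⁶) = 66.12 dB
N = −174 + 66.12 + 9.86 = −98.02 dBm
SNR = P_sig − N = −96.3 − (−98.02) = 1.72 dB → 1.7 dB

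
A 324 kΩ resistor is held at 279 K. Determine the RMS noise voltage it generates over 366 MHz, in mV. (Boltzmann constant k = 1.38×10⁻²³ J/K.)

1.35 mV

V_n = √(4kTRB)
4kTRB = 4 × 1.38×10⁻²³ × 279 × 3.24×10⁵ × 3.66×10⁸ = 1.83×10⁻⁶ V²
V_n = √(1.83×10⁻⁶) = 1.35×10⁻³ V = 1.35 mV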